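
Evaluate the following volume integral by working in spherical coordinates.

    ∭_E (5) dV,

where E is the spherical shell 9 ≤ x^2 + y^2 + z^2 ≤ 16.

In spherical coordinates, x = ρ sin(φ) cos(θ), y = ρ sin(φ) sin(θ), z = ρ cos(φ), and dV = ρ^2 sin(φ) dρ dφ dθ.

The integrand becomes 5, so

    ∭_E (5) dV = ∫_{0}^{2π} ∫_{0}^{π} ∫_{3}^{4} (5) · ρ^2 sin(φ) dρ dφ dθ.

Inner (ρ): 185sin(φ)/3.
Middle (φ): 370/3.
Outer (θ): 740π/3.

Therefore the triple integral equals 740π/3.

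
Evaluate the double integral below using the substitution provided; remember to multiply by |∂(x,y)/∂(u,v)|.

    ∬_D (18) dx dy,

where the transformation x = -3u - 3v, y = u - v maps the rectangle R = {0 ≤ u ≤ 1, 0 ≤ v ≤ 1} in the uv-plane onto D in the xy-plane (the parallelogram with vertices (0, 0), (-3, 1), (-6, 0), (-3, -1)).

Compute the Jacobian determinant of (x, y) with respect to (u, v):

    ∂(x,y)/∂(u,v) = | -3  -3 | = (-3)(-1) - (-3)(1) = 6.
                   | 1  -1 |

Its absolute value is |J| = 6 (the area scaling factor).

Substituting x = -3u - 3v, y = u - v into the integrand,

    18 → 18,

so the integral becomes

    ∬_R (18) · |J| du dv = ∫_0^1 ∫_0^1 (108) dv du.

Inner (v): 108.
Outer (u): 108.

Therefore ∬_D (18) dx dy = 108.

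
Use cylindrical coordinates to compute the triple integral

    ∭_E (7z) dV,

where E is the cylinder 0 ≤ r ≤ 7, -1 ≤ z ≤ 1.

In cylindrical coordinates, x = r cos(θ), y = r sin(θ), z = z, and dV = r dr dθ dz.

The integrand becomes 7z, so

    ∭_E (7z) dV = ∫_{0}^{2π} ∫_{0}^{7} ∫_{-1}^{1} (7z) · r dz dr dθ.

Inner (z): 0.
Middle (r from 0 to 7): 0.
Outer (θ): 0.

Therefore the triple integral equals 0.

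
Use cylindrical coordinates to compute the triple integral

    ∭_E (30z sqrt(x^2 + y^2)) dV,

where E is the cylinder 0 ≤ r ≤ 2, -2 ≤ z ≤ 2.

In cylindrical coordinates, x = r cos(θ), y = r sin(θ), z = z, and dV = r dr dθ dz.

The integrand becomes 30r z, so

    ∭_E (30z sqrt(x^2 + y^2)) dV = ∫_{0}^{2π} ∫_{0}^{2} ∫_{-2}^{2} (30r z) · r dz dr dθ.

Inner (z): 0.
Middle (r from 0 to 2): 0.
Outer (θ): 0.

Therefore the triple integral equals 0.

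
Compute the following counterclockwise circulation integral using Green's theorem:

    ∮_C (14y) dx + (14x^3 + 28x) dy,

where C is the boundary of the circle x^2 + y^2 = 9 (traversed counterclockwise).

Green's theorem converts the closed line integral into a double integral over the enclosed region D:

    ∮_C P dx + Q dy = ∬_D (∂Q/∂x - ∂P/∂y) dA.

Here P = 14y, Q = 14x^3 + 28x, so

    ∂Q/∂x = 42x^2 + 28,    ∂P/∂y = 14,
    ∂Q/∂x - ∂P/∂y = 42x^2 + 14.

D is the region x^2 + y^2 ≤ 9. Evaluating the double integral:

In polar coordinates (x = r cos θ, y = r sin θ, dA = r dr dθ) the integrand becomes 42r^2cos(θ)^2 + 14, so

    ∬_D (42x^2 + 14) dA = ∫_0^{2π} ∫_0^{3} (42r^2cos(θ)^2 + 14) · r dr dθ.

Inner (r from 0 to 3): 1701cos(θ)^2/2 + 63.
Outer (θ from 0 to 2π): 1953π/2.

Therefore ∮_C P dx + Q dy = 1953π/2.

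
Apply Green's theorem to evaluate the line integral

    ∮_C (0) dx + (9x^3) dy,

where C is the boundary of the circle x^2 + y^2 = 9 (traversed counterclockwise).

Green's theorem converts the closed line integral into a double integral over the enclosed region D:

    ∮_C P dx + Q dy = ∬_D (∂Q/∂x - ∂P/∂y) dA.

Here P = 0, Q = 9x^3, so

    ∂Q/∂x = 27x^2,    ∂P/∂y = 0,
    ∂Q/∂x - ∂P/∂y = 27x^2.

D is the region x^2 + y^2 ≤ 9. Evaluating the double integral:

In polar coordinates (x = r cos θ, y = r sin θ, dA = r dr dθ) the integrand becomes 27r^2cos(θ)^2, so

    ∬_D (27x^2) dA = ∫_0^{2π} ∫_0^{3} (27r^2cos(θ)^2) · r dr dθ.

Inner (r from 0 to 3): 2187cos(θ)^2/4.
Outer (θ from 0 to 2π): 2187π/4.

Therefore ∮_C P dx + Q dy = 2187π/4.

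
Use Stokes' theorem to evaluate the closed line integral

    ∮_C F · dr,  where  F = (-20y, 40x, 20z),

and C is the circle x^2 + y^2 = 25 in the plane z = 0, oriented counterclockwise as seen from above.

Let S be the flat disk x^2 + y^2 ≤ 25 in the plane z = 0, with upward unit normal n̂ = ẑ. By Stokes' theorem,

    ∮_C F · dr = ∬_S (∇ × F) · n̂ dS = ∬_D (curl F)_z dA,

where D is the disk x^2 + y^2 ≤ 25.

Compute the curl of F = (-20y, 40x, 20z):
    (∇ × F)_x = ∂F_z/∂y - ∂F_y/∂z = 0,
    (∇ × F)_y = ∂F_x/∂z - ∂F_z/∂x = 0,
    (∇ × F)_z = ∂F_y/∂x - ∂F_x/∂y = 60.

On z = 0, (curl F)_z = 60.

Convert to polar (x = r cos θ, y = r sin θ, dA = r dr dθ); the integrand becomes 60, so

    ∬_D (curl F)_z dA = ∫_0^{2π} ∫_0^{5} (60) · r dr dθ.

Inner (r from 0 to 5): 750.
Outer (θ from 0 to 2π): 1500π.

Therefore ∮_C F · dr = 1500π.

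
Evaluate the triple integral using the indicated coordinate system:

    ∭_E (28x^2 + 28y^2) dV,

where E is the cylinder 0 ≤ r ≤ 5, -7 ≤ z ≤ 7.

In cylindrical coordinates, x = r cos(θ), y = r sin(θ), z = z, and dV = r dr dθ dz.

The integrand becomes 28r^2, so

    ∭_E (28x^2 + 28y^2) dV = ∫_{0}^{2π} ∫_{0}^{5} ∫_{-7}^{7} (28r^2) · r dz dr dθ.

Inner (z): 392r^3.
Middle (r from 0 to 5): 61250.
Outer (θ): 122500π.

Therefore the triple integral equals 122500π.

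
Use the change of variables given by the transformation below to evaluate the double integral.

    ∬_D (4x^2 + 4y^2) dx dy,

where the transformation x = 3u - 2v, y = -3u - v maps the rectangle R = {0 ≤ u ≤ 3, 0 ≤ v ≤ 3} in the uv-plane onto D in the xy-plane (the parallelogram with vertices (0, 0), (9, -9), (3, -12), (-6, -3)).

Compute the Jacobian determinant of (x, y) with respect to (u, v):

    ∂(x,y)/∂(u,v) = | 3  -2 | = (3)(-1) - (-2)(-3) = -9.
                   | -3  -1 |

Its absolute value is |J| = 9 (the area scaling factor).

Substituting x = 3u - 2v, y = -3u - v into the integrand,

    4x^2 + 4y^2 → 72u^2 - 24u v + 20v^2,

so the integral becomes

    ∬_R (72u^2 - 24u v + 20v^2) · |J| du dv = ∫_0^3 ∫_0^3 (648u^2 - 216u v + 180v^2) dv du.

Inner (v): 1944u^2 - 972u + 1620.
Outer (u): 17982.

Therefore ∬_D (4x^2 + 4y^2) dx dy = 17982.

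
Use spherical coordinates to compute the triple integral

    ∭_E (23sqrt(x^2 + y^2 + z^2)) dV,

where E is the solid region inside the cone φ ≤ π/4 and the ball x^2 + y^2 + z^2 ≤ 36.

In spherical coordinates, x = ρ sin(φ) cos(θ), y = ρ sin(φ) sin(θ), z = ρ cos(φ), and dV = ρ^2 sin(φ) dρ dφ dθ.

The integrand becomes 23ρ, so

    ∭_E (23sqrt(x^2 + y^2 + z^2)) dV = ∫_{0}^{2π} ∫_{0}^{π/4} ∫_{0}^{6} (23ρ) · ρ^2 sin(φ) dρ dφ dθ.

Inner (ρ): 7452sin(φ).
Middle (φ): 7452 - 3726sqrt(2).
Outer (θ): 7452π (2 - sqrt(2)).

Therefore the triple integral equals 7452π (2 - sqrt(2)).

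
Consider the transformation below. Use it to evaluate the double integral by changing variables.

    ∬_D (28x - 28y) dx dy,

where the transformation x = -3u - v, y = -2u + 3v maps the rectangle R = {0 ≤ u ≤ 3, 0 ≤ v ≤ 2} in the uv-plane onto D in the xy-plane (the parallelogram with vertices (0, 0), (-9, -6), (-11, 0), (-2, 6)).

Compute the Jacobian determinant of (x, y) with respect to (u, v):

    ∂(x,y)/∂(u,v) = | -3  -1 | = (-3)(3) - (-1)(-2) = -11.
                   | -2  3 |

Its absolute value is |J| = 11 (the area scaling factor).

Substituting x = -3u - v, y = -2u + 3v into the integrand,

    28x - 28y → -28u - 112v,

so the integral becomes

    ∬_R (-28u - 112v) · |J| du dv = ∫_0^3 ∫_0^2 (-308u - 1232v) dv du.

Inner (v): -616u - 2464.
Outer (u): -10164.

Therefore ∬_D (28x - 28y) dx dy = -10164.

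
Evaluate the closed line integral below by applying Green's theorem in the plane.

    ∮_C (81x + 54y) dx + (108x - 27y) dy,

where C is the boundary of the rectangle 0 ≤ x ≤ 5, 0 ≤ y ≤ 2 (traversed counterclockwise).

Green's theorem converts the closed line integral into a double integral over the enclosed region D:

    ∮_C P dx + Q dy = ∬_D (∂Q/∂x - ∂P/∂y) dA.

Here P = 81x + 54y, Q = 108x - 27y, so

    ∂Q/∂x = 108,    ∂P/∂y = 54,
    ∂Q/∂x - ∂P/∂y = 54.

D is the region 0 ≤ x ≤ 5, 0 ≤ y ≤ 2. Evaluating the double integral:

    ∬_D (54) dA = ∫_0^{5} ∫_0^{2} (54) dy dx.

Inner (y from 0 to 2): 108.
Outer (x from 0 to 5): 540.

Therefore ∮_C P dx + Q dy = 540.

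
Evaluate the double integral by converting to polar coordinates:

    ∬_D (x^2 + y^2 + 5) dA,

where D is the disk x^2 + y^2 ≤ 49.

The region D is 0 ≤ r ≤ 7, 0 ≤ θ ≤ 2π in polar coordinates, where x = r cos(θ), y = r sin(θ), and dA = r dr dθ.

Under the substitution, the integrand becomes r^2 + 5, so

    ∬_D (x^2 + y^2 + 5) dA = ∫_{0}^{2π} ∫_{0}^{7} (r^2 + 5) · r dr dθ.

Inner integral (in r): ∫_{0}^{7} (r^2 + 5) · r dr = 2891/4.

Outer integral (in θ): ∫_{0}^{2π} (2891/4) dθ = 2891π/2.

Therefore ∬_D (x^2 + y^2 + 5) dA = 2891π/2.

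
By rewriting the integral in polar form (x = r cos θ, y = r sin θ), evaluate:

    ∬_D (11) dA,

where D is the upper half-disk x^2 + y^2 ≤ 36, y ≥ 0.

The region D is 0 ≤ r ≤ 6, 0 ≤ θ ≤ π in polar coordinates, where x = r cos(θ), y = r sin(θ), and dA = r dr dθ.

Under the substitution, the integrand becomes 11, so

    ∬_D (11) dA = ∫_{0}^{π} ∫_{0}^{6} (11) · r dr dθ.

Inner integral (in r): ∫_{0}^{6} (11) · r dr = 198.

Outer integral (in θ): ∫_{0}^{π} (198) dθ = 198π.

Therefore ∬_D (11) dA = 198π.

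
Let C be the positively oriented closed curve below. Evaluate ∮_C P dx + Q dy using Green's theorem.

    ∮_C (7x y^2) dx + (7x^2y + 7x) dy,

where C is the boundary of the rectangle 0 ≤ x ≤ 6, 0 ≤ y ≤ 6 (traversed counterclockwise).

Green's theorem converts the closed line integral into a double integral over the enclosed region D:

    ∮_C P dx + Q dy = ∬_D (∂Q/∂x - ∂P/∂y) dA.

Here P = 7x y^2, Q = 7x^2y + 7x, so

    ∂Q/∂x = 14x y + 7,    ∂P/∂y = 14x y,
    ∂Q/∂x - ∂P/∂y = 7.

D is the region 0 ≤ x ≤ 6, 0 ≤ y ≤ 6. Evaluating the double integral:

    ∬_D (7) dA = ∫_0^{6} ∫_0^{6} (7) dy dx.

Inner (y from 0 to 6): 42.
Outer (x from 0 to 6): 252.

Therefore ∮_C P dx + Q dy = 252.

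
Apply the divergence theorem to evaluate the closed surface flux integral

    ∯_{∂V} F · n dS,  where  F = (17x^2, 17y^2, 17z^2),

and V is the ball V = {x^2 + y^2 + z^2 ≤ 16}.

By the divergence theorem,

    ∯_{∂V} F · n dS = ∭_V (∇ · F) dV.

Compute the divergence:
    ∇ · F = ∂F_x/∂x + ∂F_y/∂y + ∂F_z/∂z = 34x + 34y + 34z.

In spherical coordinates, x = ρ sin(φ) cos(θ), y = ρ sin(φ) sin(θ), z = ρ cos(φ), dV = ρ^2 sin(φ) dρ dφ dθ, with 0 ≤ ρ ≤ 4, 0 ≤ φ ≤ π, 0 ≤ θ ≤ 2π.

The integrand, after substitution and multiplying by the volume element, becomes (34ρ (sqrt(2)sin(φ)sin(θ + π/4) + cos(φ))) · ρ^2 sin(φ), so

    ∭_V (∇·F) dV = ∫_0^{2π} ∫_0^{π} ∫_0^{4} (34ρ (sqrt(2)sin(φ)sin(θ + π/4) + cos(φ))) · ρ^2 sin(φ) dρ dφ dθ.

Inner (ρ from 0 to 4): 2176(sqrt(2)sin(φ)sin(θ + π/4) + cos(φ))sin(φ).
Middle (φ from 0 to π): 1088sqrt(2)π sin(θ + π/4).
Outer (θ from 0 to 2π): 0.

Therefore ∯_{∂V} F · n dS = 0.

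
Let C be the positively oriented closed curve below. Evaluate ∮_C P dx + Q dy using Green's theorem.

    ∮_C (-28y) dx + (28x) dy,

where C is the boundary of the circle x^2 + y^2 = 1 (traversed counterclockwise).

Green's theorem converts the closed line integral into a double integral over the enclosed region D:

    ∮_C P dx + Q dy = ∬_D (∂Q/∂x - ∂P/∂y) dA.

Here P = -28y, Q = 28x, so

    ∂Q/∂x = 28,    ∂P/∂y = -28,
    ∂Q/∂x - ∂P/∂y = 56.

D is the region x^2 + y^2 ≤ 1. Evaluating the double integral:

In polar coordinates (x = r cos θ, y = r sin θ, dA = r dr dθ) the integrand becomes 56, so

    ∬_D (56) dA = ∫_0^{2π} ∫_0^{1} (56) · r dr dθ.

Inner (r from 0 to 1): 28.
Outer (θ from 0 to 2π): 56π.

Therefore ∮_C P dx + Q dy = 56π.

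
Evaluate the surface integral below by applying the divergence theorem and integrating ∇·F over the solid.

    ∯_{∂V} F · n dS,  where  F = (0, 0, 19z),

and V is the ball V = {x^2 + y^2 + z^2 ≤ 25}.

By the divergence theorem,

    ∯_{∂V} F · n dS = ∭_V (∇ · F) dV.

Compute the divergence:
    ∇ · F = ∂F_x/∂x + ∂F_y/∂y + ∂F_z/∂z = 0 + 0 + 19 = 19.

In spherical coordinates, x = ρ sin(φ) cos(θ), y = ρ sin(φ) sin(θ), z = ρ cos(φ), dV = ρ^2 sin(φ) dρ dφ dθ, with 0 ≤ ρ ≤ 5, 0 ≤ φ ≤ π, 0 ≤ θ ≤ 2π.

The integrand, after substitution and multiplying by the volume element, becomes (19) · ρ^2 sin(φ), so

    ∭_V (∇·F) dV = ∫_0^{2π} ∫_0^{π} ∫_0^{5} (19) · ρ^2 sin(φ) dρ dφ dθ.

Inner (ρ from 0 to 5): 2375sin(φ)/3.
Middle (φ from 0 to π): 4750/3.
Outer (θ from 0 to 2π): 9500π/3.

Therefore ∯_{∂V} F · n dS = 9500π/3.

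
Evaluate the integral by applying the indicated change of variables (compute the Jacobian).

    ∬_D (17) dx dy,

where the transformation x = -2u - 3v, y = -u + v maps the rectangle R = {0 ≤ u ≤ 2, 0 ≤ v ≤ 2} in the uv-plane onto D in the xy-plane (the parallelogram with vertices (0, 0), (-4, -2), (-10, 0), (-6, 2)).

Compute the Jacobian determinant of (x, y) with respect to (u, v):

    ∂(x,y)/∂(u,v) = | -2  -3 | = (-2)(1) - (-3)(-1) = -5.
                   | -1  1 |

Its absolute value is |J| = 5 (the area scaling factor).

Substituting x = -2u - 3v, y = -u + v into the integrand,

    17 → 17,

so the integral becomes

    ∬_R (17) · |J| du dv = ∫_0^2 ∫_0^2 (85) dv du.

Inner (v): 170.
Outer (u): 340.

Therefore ∬_D (17) dx dy = 340.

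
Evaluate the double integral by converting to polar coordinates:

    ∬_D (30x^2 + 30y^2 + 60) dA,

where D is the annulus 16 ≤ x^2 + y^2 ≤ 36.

The region D is 4 ≤ r ≤ 6, 0 ≤ θ ≤ 2π in polar coordinates, where x = r cos(θ), y = r sin(θ), and dA = r dr dθ.

Under the substitution, the integrand becomes 30r^2 + 60, so

    ∬_D (30x^2 + 30y^2 + 60) dA = ∫_{0}^{2π} ∫_{4}^{6} (30r^2 + 60) · r dr dθ.

Inner integral (in r): ∫_{4}^{6} (30r^2 + 60) · r dr = 8400.

Outer integral (in θ): ∫_{0}^{2π} (8400) dθ = 16800π.

Therefore ∬_D (30x^2 + 30y^2 + 60) dA = 16800π.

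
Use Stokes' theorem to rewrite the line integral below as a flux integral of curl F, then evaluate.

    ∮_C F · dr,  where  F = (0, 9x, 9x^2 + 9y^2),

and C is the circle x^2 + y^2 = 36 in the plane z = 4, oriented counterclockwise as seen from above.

Let S be the flat disk x^2 + y^2 ≤ 36 in the plane z = 4, with upward unit normal n̂ = ẑ. By Stokes' theorem,

    ∮_C F · dr = ∬_S (∇ × F) · n̂ dS = ∬_D (curl F)_z dA,

where D is the disk x^2 + y^2 ≤ 36.

Compute the curl of F = (0, 9x, 9x^2 + 9y^2):
    (∇ × F)_x = ∂F_z/∂y - ∂F_y/∂z = 18y,
    (∇ × F)_y = ∂F_x/∂z - ∂F_z/∂x = -18x,
    (∇ × F)_z = ∂F_y/∂x - ∂F_x/∂y = 9.

On z = 4, (curl F)_z = 9.

Convert to polar (x = r cos θ, y = r sin θ, dA = r dr dθ); the integrand becomes 9, so

    ∬_D (curl F)_z dA = ∫_0^{2π} ∫_0^{6} (9) · r dr dθ.

Inner (r from 0 to 6): 162.
Outer (θ from 0 to 2π): 324π.

Therefore ∮_C F · dr = 324π.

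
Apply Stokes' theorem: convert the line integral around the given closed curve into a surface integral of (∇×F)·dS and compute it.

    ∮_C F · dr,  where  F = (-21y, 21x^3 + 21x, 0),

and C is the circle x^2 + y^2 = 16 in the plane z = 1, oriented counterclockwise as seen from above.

Let S be the flat disk x^2 + y^2 ≤ 16 in the plane z = 1, with upward unit normal n̂ = ẑ. By Stokes' theorem,

    ∮_C F · dr = ∬_S (∇ × F) · n̂ dS = ∬_D (curl F)_z dA,

where D is the disk x^2 + y^2 ≤ 16.

Compute the curl of F = (-21y, 21x^3 + 21x, 0):
    (∇ × F)_x = ∂F_z/∂y - ∂F_y/∂z = 0,
    (∇ × F)_y = ∂F_x/∂z - ∂F_z/∂x = 0,
    (∇ × F)_z = ∂F_y/∂x - ∂F_x/∂y = 63x^2 + 42.

On z = 1, (curl F)_z = 63x^2 + 42.

Convert to polar (x = r cos θ, y = r sin θ, dA = r dr dθ); the integrand becomes 63r^2cos(θ)^2 + 42, so

    ∬_D (curl F)_z dA = ∫_0^{2π} ∫_0^{4} (63r^2cos(θ)^2 + 42) · r dr dθ.

Inner (r from 0 to 4): 4032cos(θ)^2 + 336.
Outer (θ from 0 to 2π): 4704π.

Therefore ∮_C F · dr = 4704π.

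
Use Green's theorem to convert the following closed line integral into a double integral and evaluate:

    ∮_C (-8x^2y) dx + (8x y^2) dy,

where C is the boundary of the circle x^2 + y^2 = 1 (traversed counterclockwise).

Green's theorem converts the closed line integral into a double integral over the enclosed region D:

    ∮_C P dx + Q dy = ∬_D (∂Q/∂x - ∂P/∂y) dA.

Here P = -8x^2y, Q = 8x y^2, so

    ∂Q/∂x = 8y^2,    ∂P/∂y = -8x^2,
    ∂Q/∂x - ∂P/∂y = 8x^2 + 8y^2.

D is the region x^2 + y^2 ≤ 1. Evaluating the double integral:

In polar coordinates (x = r cos θ, y = r sin θ, dA = r dr dθ) the integrand becomes 8r^2, so

    ∬_D (8x^2 + 8y^2) dA = ∫_0^{2π} ∫_0^{1} (8r^2) · r dr dθ.

Inner (r from 0 to 1): 2.
Outer (θ from 0 to 2π): 4π.

Therefore ∮_C P dx + Q dy = 4π.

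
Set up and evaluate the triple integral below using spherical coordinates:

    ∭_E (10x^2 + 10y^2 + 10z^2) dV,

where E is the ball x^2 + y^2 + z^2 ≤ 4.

In spherical coordinates, x = ρ sin(φ) cos(θ), y = ρ sin(φ) sin(θ), z = ρ cos(φ), and dV = ρ^2 sin(φ) dρ dφ dθ.

The integrand becomes 10ρ^2, so

    ∭_E (10x^2 + 10y^2 + 10z^2) dV = ∫_{0}^{2π} ∫_{0}^{π} ∫_{0}^{2} (10ρ^2) · ρ^2 sin(φ) dρ dφ dθ.

Inner (ρ): 64sin(φ).
Middle (φ): 128.
Outer (θ): 256π.

Therefore the triple integral equals 256π.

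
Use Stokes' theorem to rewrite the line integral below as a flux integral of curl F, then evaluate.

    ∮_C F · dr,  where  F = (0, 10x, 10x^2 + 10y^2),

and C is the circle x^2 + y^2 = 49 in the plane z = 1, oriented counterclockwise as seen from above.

Let S be the flat disk x^2 + y^2 ≤ 49 in the plane z = 1, with upward unit normal n̂ = ẑ. By Stokes' theorem,

    ∮_C F · dr = ∬_S (∇ × F) · n̂ dS = ∬_D (curl F)_z dA,

where D is the disk x^2 + y^2 ≤ 49.

Compute the curl of F = (0, 10x, 10x^2 + 10y^2):
    (∇ × F)_x = ∂F_z/∂y - ∂F_y/∂z = 20y,
    (∇ × F)_y = ∂F_x/∂z - ∂F_z/∂x = -20x,
    (∇ × F)_z = ∂F_y/∂x - ∂F_x/∂y = 10.

On z = 1, (curl F)_z = 10.

Convert to polar (x = r cos θ, y = r sin θ, dA = r dr dθ); the integrand becomes 10, so

    ∬_D (curl F)_z dA = ∫_0^{2π} ∫_0^{7} (10) · r dr dθ.

Inner (r from 0 to 7): 245.
Outer (θ from 0 to 2π): 490π.

Therefore ∮_C F · dr = 490π.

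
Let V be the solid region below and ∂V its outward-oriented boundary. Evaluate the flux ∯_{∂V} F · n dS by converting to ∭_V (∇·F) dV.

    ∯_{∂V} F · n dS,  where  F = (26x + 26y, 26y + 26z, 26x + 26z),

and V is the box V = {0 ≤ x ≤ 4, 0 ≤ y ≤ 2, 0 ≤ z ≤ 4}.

By the divergence theorem,

    ∯_{∂V} F · n dS = ∭_V (∇ · F) dV.

Compute the divergence:
    ∇ · F = ∂F_x/∂x + ∂F_y/∂y + ∂F_z/∂z = 26 + 26 + 26 = 78.

V is a rectangular box, so dV = dx dy dz with 0 ≤ x ≤ 4, 0 ≤ y ≤ 2, 0 ≤ z ≤ 4.

Integrate (78) over V as an iterated integral:

    ∭_V (∇·F) dV = ∫_0^{4} ∫_0^{2} ∫_0^{4} (78) dz dy dx.

Inner (z from 0 to 4): 312.
Middle (y from 0 to 2): 624.
Outer (x from 0 to 4): 2496.

Therefore ∯_{∂V} F · n dS = 2496.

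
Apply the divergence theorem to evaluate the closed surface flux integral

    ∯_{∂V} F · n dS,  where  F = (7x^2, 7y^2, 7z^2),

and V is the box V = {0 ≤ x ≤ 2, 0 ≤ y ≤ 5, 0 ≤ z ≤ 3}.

By the divergence theorem,

    ∯_{∂V} F · n dS = ∭_V (∇ · F) dV.

Compute the divergence:
    ∇ · F = ∂F_x/∂x + ∂F_y/∂y + ∂F_z/∂z = 14x + 14y + 14z.

V is a rectangular box, so dV = dx dy dz with 0 ≤ x ≤ 2, 0 ≤ y ≤ 5, 0 ≤ z ≤ 3.

Integrate (14x + 14y + 14z) over V as an iterated integral:

    ∭_V (∇·F) dV = ∫_0^{2} ∫_0^{5} ∫_0^{3} (14x + 14y + 14z) dz dy dx.

Inner (z from 0 to 3): 42x + 42y + 63.
Middle (y from 0 to 5): 210x + 840.
Outer (x from 0 to 2): 2100.

Therefore ∯_{∂V} F · n dS = 2100.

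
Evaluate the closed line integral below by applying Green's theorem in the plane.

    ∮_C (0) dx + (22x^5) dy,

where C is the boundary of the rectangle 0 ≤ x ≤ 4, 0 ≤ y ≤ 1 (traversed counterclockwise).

Green's theorem converts the closed line integral into a double integral over the enclosed region D:

    ∮_C P dx + Q dy = ∬_D (∂Q/∂x - ∂P/∂y) dA.

Here P = 0, Q = 22x^5, so

    ∂Q/∂x = 110x^4,    ∂P/∂y = 0,
    ∂Q/∂x - ∂P/∂y = 110x^4.

D is the region 0 ≤ x ≤ 4, 0 ≤ y ≤ 1. Evaluating the double integral:

    ∬_D (110x^4) dA = ∫_0^{4} ∫_0^{1} (110x^4) dy dx.

Inner (y from 0 to 1): 110x^4.
Outer (x from 0 to 4): 22528.

Therefore ∮_C P dx + Q dy = 22528.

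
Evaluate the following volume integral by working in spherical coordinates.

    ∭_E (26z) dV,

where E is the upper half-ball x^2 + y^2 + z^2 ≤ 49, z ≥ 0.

In spherical coordinates, x = ρ sin(φ) cos(θ), y = ρ sin(φ) sin(θ), z = ρ cos(φ), and dV = ρ^2 sin(φ) dρ dφ dθ.

The integrand becomes 26ρ cos(φ), so

    ∭_E (26z) dV = ∫_{0}^{2π} ∫_{0}^{π/2} ∫_{0}^{7} (26ρ cos(φ)) · ρ^2 sin(φ) dρ dφ dθ.

Inner (ρ): 31213sin(2φ)/4.
Middle (φ): 31213/4.
Outer (θ): 31213π/2.

Therefore the triple integral equals 31213π/2.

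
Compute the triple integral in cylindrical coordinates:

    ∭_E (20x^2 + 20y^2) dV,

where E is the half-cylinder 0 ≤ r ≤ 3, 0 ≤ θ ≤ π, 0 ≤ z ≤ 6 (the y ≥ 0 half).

In cylindrical coordinates, x = r cos(θ), y = r sin(θ), z = z, and dV = r dr dθ dz.

The integrand becomes 20r^2, so

    ∭_E (20x^2 + 20y^2) dV = ∫_{0}^{π} ∫_{0}^{3} ∫_{0}^{6} (20r^2) · r dz dr dθ.

Inner (z): 120r^3.
Middle (r from 0 to 3): 2430.
Outer (θ): 2430π.

Therefore the triple integral equals 2430π.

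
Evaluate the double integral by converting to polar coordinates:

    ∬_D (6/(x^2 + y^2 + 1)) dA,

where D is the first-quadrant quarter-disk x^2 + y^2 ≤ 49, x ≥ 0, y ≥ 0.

The region D is 0 ≤ r ≤ 7, 0 ≤ θ ≤ π/2 in polar coordinates, where x = r cos(θ), y = r sin(θ), and dA = r dr dθ.

Under the substitution, the integrand becomes 6/(r^2 + 1), so

    ∬_D (6/(x^2 + y^2 + 1)) dA = ∫_{0}^{π/2} ∫_{0}^{7} (6/(r^2 + 1)) · r dr dθ.

Inner integral (in r): ∫_{0}^{7} (6/(r^2 + 1)) · r dr = log(125000).

Outer integral (in θ): ∫_{0}^{π/2} (log(125000)) dθ = log(125000^(π/2)).

Therefore ∬_D (6/(x^2 + y^2 + 1)) dA = log(125000^(π/2)).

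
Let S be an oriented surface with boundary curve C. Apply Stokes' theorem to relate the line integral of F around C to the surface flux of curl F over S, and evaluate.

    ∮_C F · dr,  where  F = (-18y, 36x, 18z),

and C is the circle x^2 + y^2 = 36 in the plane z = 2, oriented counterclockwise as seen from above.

Let S be the flat disk x^2 + y^2 ≤ 36 in the plane z = 2, with upward unit normal n̂ = ẑ. By Stokes' theorem,

    ∮_C F · dr = ∬_S (∇ × F) · n̂ dS = ∬_D (curl F)_z dA,

where D is the disk x^2 + y^2 ≤ 36.

Compute the curl of F = (-18y, 36x, 18z):
    (∇ × F)_x = ∂F_z/∂y - ∂F_y/∂z = 0,
    (∇ × F)_y = ∂F_x/∂z - ∂F_z/∂x = 0,
    (∇ × F)_z = ∂F_y/∂x - ∂F_x/∂y = 54.

On z = 2, (curl F)_z = 54.

Convert to polar (x = r cos θ, y = r sin θ, dA = r dr dθ); the integrand becomes 54, so

    ∬_D (curl F)_z dA = ∫_0^{2π} ∫_0^{6} (54) · r dr dθ.

Inner (r from 0 to 6): 972.
Outer (θ from 0 to 2π): 1944π.

Therefore ∮_C F · dr = 1944π.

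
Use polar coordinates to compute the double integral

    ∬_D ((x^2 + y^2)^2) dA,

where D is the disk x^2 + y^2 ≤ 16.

The region D is 0 ≤ r ≤ 4, 0 ≤ θ ≤ 2π in polar coordinates, where x = r cos(θ), y = r sin(θ), and dA = r dr dθ.

Under the substitution, the integrand becomes r^4, so

    ∬_D ((x^2 + y^2)^2) dA = ∫_{0}^{2π} ∫_{0}^{4} (r^4) · r dr dθ.

Inner integral (in r): ∫_{0}^{4} (r^4) · r dr = 2048/3.

Outer integral (in θ): ∫_{0}^{2π} (2048/3) dθ = 4096π/3.

Therefore ∬_D ((x^2 + y^2)^2) dA = 4096π/3.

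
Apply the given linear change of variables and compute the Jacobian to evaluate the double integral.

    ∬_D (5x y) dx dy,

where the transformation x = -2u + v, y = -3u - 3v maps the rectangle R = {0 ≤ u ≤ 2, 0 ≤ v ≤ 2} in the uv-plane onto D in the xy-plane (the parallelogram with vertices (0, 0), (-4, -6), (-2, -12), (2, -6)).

Compute the Jacobian determinant of (x, y) with respect to (u, v):

    ∂(x,y)/∂(u,v) = | -2  1 | = (-2)(-3) - (1)(-3) = 9.
                   | -3  -3 |

Its absolute value is |J| = 9 (the area scaling factor).

Substituting x = -2u + v, y = -3u - 3v into the integrand,

    5x y → 30u^2 + 15u v - 15v^2,

so the integral becomes

    ∬_R (30u^2 + 15u v - 15v^2) · |J| du dv = ∫_0^2 ∫_0^2 (270u^2 + 135u v - 135v^2) dv du.

Inner (v): 540u^2 + 270u - 360.
Outer (u): 1260.

Therefore ∬_D (5x y) dx dy = 1260.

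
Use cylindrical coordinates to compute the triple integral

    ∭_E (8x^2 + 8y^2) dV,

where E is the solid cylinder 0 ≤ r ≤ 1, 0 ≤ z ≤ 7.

In cylindrical coordinates, x = r cos(θ), y = r sin(θ), z = z, and dV = r dr dθ dz.

The integrand becomes 8r^2, so

    ∭_E (8x^2 + 8y^2) dV = ∫_{0}^{2π} ∫_{0}^{1} ∫_{0}^{7} (8r^2) · r dz dr dθ.

Inner (z): 56r^3.
Middle (r from 0 to 1): 14.
Outer (θ): 28π.

Therefore the triple integral equals 28π.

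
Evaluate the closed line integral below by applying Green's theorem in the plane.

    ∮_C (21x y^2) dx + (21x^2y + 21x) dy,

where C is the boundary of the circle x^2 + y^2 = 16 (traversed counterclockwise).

Green's theorem converts the closed line integral into a double integral over the enclosed region D:

    ∮_C P dx + Q dy = ∬_D (∂Q/∂x - ∂P/∂y) dA.

Here P = 21x y^2, Q = 21x^2y + 21x, so

    ∂Q/∂x = 42x y + 21,    ∂P/∂y = 42x y,
    ∂Q/∂x - ∂P/∂y = 21.

D is the region x^2 + y^2 ≤ 16. Evaluating the double integral:

In polar coordinates (x = r cos θ, y = r sin θ, dA = r dr dθ) the integrand becomes 21, so

    ∬_D (21) dA = ∫_0^{2π} ∫_0^{4} (21) · r dr dθ.

Inner (r from 0 to 4): 168.
Outer (θ from 0 to 2π): 336π.

Therefore ∮_C P dx + Q dy = 336π.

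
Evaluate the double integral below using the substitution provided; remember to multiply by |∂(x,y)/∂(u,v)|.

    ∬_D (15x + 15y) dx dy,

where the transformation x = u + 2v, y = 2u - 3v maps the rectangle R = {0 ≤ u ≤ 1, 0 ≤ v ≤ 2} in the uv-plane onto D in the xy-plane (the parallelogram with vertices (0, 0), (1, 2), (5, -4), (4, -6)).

Compute the Jacobian determinant of (x, y) with respect to (u, v):

    ∂(x,y)/∂(u,v) = | 1  2 | = (1)(-3) - (2)(2) = -7.
                   | 2  -3 |

Its absolute value is |J| = 7 (the area scaling factor).

Substituting x = u + 2v, y = 2u - 3v into the integrand,

    15x + 15y → 45u - 15v,

so the integral becomes

    ∬_R (45u - 15v) · |J| du dv = ∫_0^1 ∫_0^2 (315u - 105v) dv du.

Inner (v): 630u - 210.
Outer (u): 105.

Therefore ∬_D (15x + 15y) dx dy = 105.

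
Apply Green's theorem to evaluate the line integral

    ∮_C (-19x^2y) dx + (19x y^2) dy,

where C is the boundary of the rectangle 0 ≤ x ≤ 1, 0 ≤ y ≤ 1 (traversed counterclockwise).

Green's theorem converts the closed line integral into a double integral over the enclosed region D:

    ∮_C P dx + Q dy = ∬_D (∂Q/∂x - ∂P/∂y) dA.

Here P = -19x^2y, Q = 19x y^2, so

    ∂Q/∂x = 19y^2,    ∂P/∂y = -19x^2,
    ∂Q/∂x - ∂P/∂y = 19x^2 + 19y^2.

D is the region 0 ≤ x ≤ 1, 0 ≤ y ≤ 1. Evaluating the double integral:

    ∬_D (19x^2 + 19y^2) dA = ∫_0^{1} ∫_0^{1} (19x^2 + 19y^2) dy dx.

Inner (y from 0 to 1): 19x^2 + 19/3.
Outer (x from 0 to 1): 38/3.

Therefore ∮_C P dx + Q dy = 38/3.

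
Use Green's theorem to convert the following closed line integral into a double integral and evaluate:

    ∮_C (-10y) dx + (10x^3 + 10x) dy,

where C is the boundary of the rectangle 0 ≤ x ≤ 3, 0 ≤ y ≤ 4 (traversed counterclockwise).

Green's theorem converts the closed line integral into a double integral over the enclosed region D:

    ∮_C P dx + Q dy = ∬_D (∂Q/∂x - ∂P/∂y) dA.

Here P = -10y, Q = 10x^3 + 10x, so

    ∂Q/∂x = 30x^2 + 10,    ∂P/∂y = -10,
    ∂Q/∂x - ∂P/∂y = 30x^2 + 20.

D is the region 0 ≤ x ≤ 3, 0 ≤ y ≤ 4. Evaluating the double integral:

    ∬_D (30x^2 + 20) dA = ∫_0^{3} ∫_0^{4} (30x^2 + 20) dy dx.

Inner (y from 0 to 4): 120x^2 + 80.
Outer (x from 0 to 3): 1320.

Therefore ∮_C P dx + Q dy = 1320.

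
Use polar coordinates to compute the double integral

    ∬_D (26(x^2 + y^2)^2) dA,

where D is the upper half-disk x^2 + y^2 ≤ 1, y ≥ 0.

The region D is 0 ≤ r ≤ 1, 0 ≤ θ ≤ π in polar coordinates, where x = r cos(θ), y = r sin(θ), and dA = r dr dθ.

Under the substitution, the integrand becomes 26r^4, so

    ∬_D (26(x^2 + y^2)^2) dA = ∫_{0}^{π} ∫_{0}^{1} (26r^4) · r dr dθ.

Inner integral (in r): ∫_{0}^{1} (26r^4) · r dr = 13/3.

Outer integral (in θ): ∫_{0}^{π} (13/3) dθ = 13π/3.

Therefore ∬_D (26(x^2 + y^2)^2) dA = 13π/3.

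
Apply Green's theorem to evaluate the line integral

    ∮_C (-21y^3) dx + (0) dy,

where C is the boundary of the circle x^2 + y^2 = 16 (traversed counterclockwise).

Green's theorem converts the closed line integral into a double integral over the enclosed region D:

    ∮_C P dx + Q dy = ∬_D (∂Q/∂x - ∂P/∂y) dA.

Here P = -21y^3, Q = 0, so

    ∂Q/∂x = 0,    ∂P/∂y = -63y^2,
    ∂Q/∂x - ∂P/∂y = 63y^2.

D is the region x^2 + y^2 ≤ 16. Evaluating the double integral:

In polar coordinates (x = r cos θ, y = r sin θ, dA = r dr dθ) the integrand becomes 63r^2sin(θ)^2, so

    ∬_D (63y^2) dA = ∫_0^{2π} ∫_0^{4} (63r^2sin(θ)^2) · r dr dθ.

Inner (r from 0 to 4): 4032sin(θ)^2.
Outer (θ from 0 to 2π): 4032π.

Therefore ∮_C P dx + Q dy = 4032π.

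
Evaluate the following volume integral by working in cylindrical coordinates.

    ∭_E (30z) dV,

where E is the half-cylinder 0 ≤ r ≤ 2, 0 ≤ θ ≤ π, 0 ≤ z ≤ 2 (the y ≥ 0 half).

In cylindrical coordinates, x = r cos(θ), y = r sin(θ), z = z, and dV = r dr dθ dz.

The integrand becomes 30z, so

    ∭_E (30z) dV = ∫_{0}^{π} ∫_{0}^{2} ∫_{0}^{2} (30z) · r dz dr dθ.

Inner (z): 60r.
Middle (r from 0 to 2): 120.
Outer (θ): 120π.

Therefore the triple integral equals 120π.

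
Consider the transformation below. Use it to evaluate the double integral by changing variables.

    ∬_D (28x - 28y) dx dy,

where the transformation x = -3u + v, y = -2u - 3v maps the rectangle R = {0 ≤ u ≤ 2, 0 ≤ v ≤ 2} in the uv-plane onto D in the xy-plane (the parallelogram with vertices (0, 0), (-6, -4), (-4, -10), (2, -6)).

Compute the Jacobian determinant of (x, y) with respect to (u, v):

    ∂(x,y)/∂(u,v) = | -3  1 | = (-3)(-3) - (1)(-2) = 11.
                   | -2  -3 |

Its absolute value is |J| = 11 (the area scaling factor).

Substituting x = -3u + v, y = -2u - 3v into the integrand,

    28x - 28y → -28u + 112v,

so the integral becomes

    ∬_R (-28u + 112v) · |J| du dv = ∫_0^2 ∫_0^2 (-308u + 1232v) dv du.

Inner (v): 2464 - 616u.
Outer (u): 3696.

Therefore ∬_D (28x - 28y) dx dy = 3696.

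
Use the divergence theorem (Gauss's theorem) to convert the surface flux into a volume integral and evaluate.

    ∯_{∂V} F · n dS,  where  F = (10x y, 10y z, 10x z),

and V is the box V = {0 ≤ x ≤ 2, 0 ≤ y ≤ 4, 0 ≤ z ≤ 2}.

By the divergence theorem,

    ∯_{∂V} F · n dS = ∭_V (∇ · F) dV.

Compute the divergence:
    ∇ · F = ∂F_x/∂x + ∂F_y/∂y + ∂F_z/∂z = 10y + 10z + 10x = 10x + 10y + 10z.

V is a rectangular box, so dV = dx dy dz with 0 ≤ x ≤ 2, 0 ≤ y ≤ 4, 0 ≤ z ≤ 2.

Integrate (10x + 10y + 10z) over V as an iterated integral:

    ∭_V (∇·F) dV = ∫_0^{2} ∫_0^{4} ∫_0^{2} (10x + 10y + 10z) dz dy dx.

Inner (z from 0 to 2): 20x + 20y + 20.
Middle (y from 0 to 4): 80x + 240.
Outer (x from 0 to 2): 640.

Therefore ∯_{∂V} F · n dS = 640.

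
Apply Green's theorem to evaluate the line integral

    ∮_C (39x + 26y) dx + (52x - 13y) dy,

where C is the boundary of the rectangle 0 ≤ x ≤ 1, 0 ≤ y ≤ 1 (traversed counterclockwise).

Green's theorem converts the closed line integral into a double integral over the enclosed region D:

    ∮_C P dx + Q dy = ∬_D (∂Q/∂x - ∂P/∂y) dA.

Here P = 39x + 26y, Q = 52x - 13y, so

    ∂Q/∂x = 52,    ∂P/∂y = 26,
    ∂Q/∂x - ∂P/∂y = 26.

D is the region 0 ≤ x ≤ 1, 0 ≤ y ≤ 1. Evaluating the double integral:

    ∬_D (26) dA = ∫_0^{1} ∫_0^{1} (26) dy dx.

Inner (y from 0 to 1): 26.
Outer (x from 0 to 1): 26.

Therefore ∮_C P dx + Q dy = 26.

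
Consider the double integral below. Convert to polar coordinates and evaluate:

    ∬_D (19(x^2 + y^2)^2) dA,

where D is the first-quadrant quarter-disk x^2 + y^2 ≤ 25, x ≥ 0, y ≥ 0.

The region D is 0 ≤ r ≤ 5, 0 ≤ θ ≤ π/2 in polar coordinates, where x = r cos(θ), y = r sin(θ), and dA = r dr dθ.

Under the substitution, the integrand becomes 19r^4, so

    ∬_D (19(x^2 + y^2)^2) dA = ∫_{0}^{π/2} ∫_{0}^{5} (19r^4) · r dr dθ.

Inner integral (in r): ∫_{0}^{5} (19r^4) · r dr = 296875/6.

Outer integral (in θ): ∫_{0}^{π/2} (296875/6) dθ = 296875π/12.

Therefore ∬_D (19(x^2 + y^2)^2) dA = 296875π/12.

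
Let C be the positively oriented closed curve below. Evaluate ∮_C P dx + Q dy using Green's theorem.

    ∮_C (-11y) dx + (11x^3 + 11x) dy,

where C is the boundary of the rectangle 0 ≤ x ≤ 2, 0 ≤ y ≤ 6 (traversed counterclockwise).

Green's theorem converts the closed line integral into a double integral over the enclosed region D:

    ∮_C P dx + Q dy = ∬_D (∂Q/∂x - ∂P/∂y) dA.

Here P = -11y, Q = 11x^3 + 11x, so

    ∂Q/∂x = 33x^2 + 11,    ∂P/∂y = -11,
    ∂Q/∂x - ∂P/∂y = 33x^2 + 22.

D is the region 0 ≤ x ≤ 2, 0 ≤ y ≤ 6. Evaluating the double integral:

    ∬_D (33x^2 + 22) dA = ∫_0^{2} ∫_0^{6} (33x^2 + 22) dy dx.

Inner (y from 0 to 6): 198x^2 + 132.
Outer (x from 0 to 2): 792.

Therefore ∮_C P dx + Q dy = 792.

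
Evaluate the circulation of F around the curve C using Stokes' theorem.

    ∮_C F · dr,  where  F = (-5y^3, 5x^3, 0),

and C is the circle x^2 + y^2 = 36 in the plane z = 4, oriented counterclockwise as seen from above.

Let S be the flat disk x^2 + y^2 ≤ 36 in the plane z = 4, with upward unit normal n̂ = ẑ. By Stokes' theorem,

    ∮_C F · dr = ∬_S (∇ × F) · n̂ dS = ∬_D (curl F)_z dA,

where D is the disk x^2 + y^2 ≤ 36.

Compute the curl of F = (-5y^3, 5x^3, 0):
    (∇ × F)_x = ∂F_z/∂y - ∂F_y/∂z = 0,
    (∇ × F)_y = ∂F_x/∂z - ∂F_z/∂x = 0,
    (∇ × F)_z = ∂F_y/∂x - ∂F_x/∂y = 15x^2 + 15y^2.

On z = 4, (curl F)_z = 15x^2 + 15y^2.

Convert to polar (x = r cos θ, y = r sin θ, dA = r dr dθ); the integrand becomes 15r^2, so

    ∬_D (curl F)_z dA = ∫_0^{2π} ∫_0^{6} (15r^2) · r dr dθ.

Inner (r from 0 to 6): 4860.
Outer (θ from 0 to 2π): 9720π.

Therefore ∮_C F · dr = 9720π.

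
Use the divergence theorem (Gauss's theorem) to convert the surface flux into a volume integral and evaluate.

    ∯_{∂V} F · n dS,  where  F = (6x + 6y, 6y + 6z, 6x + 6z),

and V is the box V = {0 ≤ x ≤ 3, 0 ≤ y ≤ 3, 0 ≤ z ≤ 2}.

By the divergence theorem,

    ∯_{∂V} F · n dS = ∭_V (∇ · F) dV.

Compute the divergence:
    ∇ · F = ∂F_x/∂x + ∂F_y/∂y + ∂F_z/∂z = 6 + 6 + 6 = 18.

V is a rectangular box, so dV = dx dy dz with 0 ≤ x ≤ 3, 0 ≤ y ≤ 3, 0 ≤ z ≤ 2.

Integrate (18) over V as an iterated integral:

    ∭_V (∇·F) dV = ∫_0^{3} ∫_0^{3} ∫_0^{2} (18) dz dy dx.

Inner (z from 0 to 2): 36.
Middle (y from 0 to 3): 108.
Outer (x from 0 to 3): 324.

Therefore ∯_{∂V} F · n dS = 324.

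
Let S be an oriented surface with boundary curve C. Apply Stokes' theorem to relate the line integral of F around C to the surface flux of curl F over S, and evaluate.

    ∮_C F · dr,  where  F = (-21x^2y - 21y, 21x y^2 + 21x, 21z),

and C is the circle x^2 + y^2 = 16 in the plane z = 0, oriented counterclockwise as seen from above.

Let S be the flat disk x^2 + y^2 ≤ 16 in the plane z = 0, with upward unit normal n̂ = ẑ. By Stokes' theorem,

    ∮_C F · dr = ∬_S (∇ × F) · n̂ dS = ∬_D (curl F)_z dA,

where D is the disk x^2 + y^2 ≤ 16.

Compute the curl of F = (-21x^2y - 21y, 21x y^2 + 21x, 21z):
    (∇ × F)_x = ∂F_z/∂y - ∂F_y/∂z = 0,
    (∇ × F)_y = ∂F_x/∂z - ∂F_z/∂x = 0,
    (∇ × F)_z = ∂F_y/∂x - ∂F_x/∂y = 21x^2 + 21y^2 + 42.

On z = 0, (curl F)_z = 21x^2 + 21y^2 + 42.

Convert to polar (x = r cos θ, y = r sin θ, dA = r dr dθ); the integrand becomes 21r^2 + 42, so

    ∬_D (curl F)_z dA = ∫_0^{2π} ∫_0^{4} (21r^2 + 42) · r dr dθ.

Inner (r from 0 to 4): 1680.
Outer (θ from 0 to 2π): 3360π.

Therefore ∮_C F · dr = 3360π.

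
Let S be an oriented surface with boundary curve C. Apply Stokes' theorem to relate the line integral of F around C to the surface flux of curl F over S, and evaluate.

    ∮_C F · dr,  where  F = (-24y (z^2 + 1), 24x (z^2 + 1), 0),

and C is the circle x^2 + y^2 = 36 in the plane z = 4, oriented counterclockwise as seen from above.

Let S be the flat disk x^2 + y^2 ≤ 36 in the plane z = 4, with upward unit normal n̂ = ẑ. By Stokes' theorem,

    ∮_C F · dr = ∬_S (∇ × F) · n̂ dS = ∬_D (curl F)_z dA,

where D is the disk x^2 + y^2 ≤ 36.

Compute the curl of F = (-24y (z^2 + 1), 24x (z^2 + 1), 0):
    (∇ × F)_x = ∂F_z/∂y - ∂F_y/∂z = -48x z,
    (∇ × F)_y = ∂F_x/∂z - ∂F_z/∂x = -48y z,
    (∇ × F)_z = ∂F_y/∂x - ∂F_x/∂y = 48z^2 + 48.

On z = 4, (curl F)_z = 816.

Convert to polar (x = r cos θ, y = r sin θ, dA = r dr dθ); the integrand becomes 816, so

    ∬_D (curl F)_z dA = ∫_0^{2π} ∫_0^{6} (816) · r dr dθ.

Inner (r from 0 to 6): 14688.
Outer (θ from 0 to 2π): 29376π.

Therefore ∮_C F · dr = 29376π.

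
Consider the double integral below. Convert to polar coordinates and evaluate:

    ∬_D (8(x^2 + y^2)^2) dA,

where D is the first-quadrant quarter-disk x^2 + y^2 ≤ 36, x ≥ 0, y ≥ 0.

The region D is 0 ≤ r ≤ 6, 0 ≤ θ ≤ π/2 in polar coordinates, where x = r cos(θ), y = r sin(θ), and dA = r dr dθ.

Under the substitution, the integrand becomes 8r^4, so

    ∬_D (8(x^2 + y^2)^2) dA = ∫_{0}^{π/2} ∫_{0}^{6} (8r^4) · r dr dθ.

Inner integral (in r): ∫_{0}^{6} (8r^4) · r dr = 62208.

Outer integral (in θ): ∫_{0}^{π/2} (62208) dθ = 31104π.

Therefore ∬_D (8(x^2 + y^2)^2) dA = 31104π.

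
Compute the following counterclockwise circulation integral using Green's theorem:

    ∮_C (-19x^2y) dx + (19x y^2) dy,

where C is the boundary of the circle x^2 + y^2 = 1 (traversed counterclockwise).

Green's theorem converts the closed line integral into a double integral over the enclosed region D:

    ∮_C P dx + Q dy = ∬_D (∂Q/∂x - ∂P/∂y) dA.

Here P = -19x^2y, Q = 19x y^2, so

    ∂Q/∂x = 19y^2,    ∂P/∂y = -19x^2,
    ∂Q/∂x - ∂P/∂y = 19x^2 + 19y^2.

D is the region x^2 + y^2 ≤ 1. Evaluating the double integral:

In polar coordinates (x = r cos θ, y = r sin θ, dA = r dr dθ) the integrand becomes 19r^2, so

    ∬_D (19x^2 + 19y^2) dA = ∫_0^{2π} ∫_0^{1} (19r^2) · r dr dθ.

Inner (r from 0 to 1): 19/4.
Outer (θ from 0 to 2π): 19π/2.

Therefore ∮_C P dx + Q dy = 19π/2.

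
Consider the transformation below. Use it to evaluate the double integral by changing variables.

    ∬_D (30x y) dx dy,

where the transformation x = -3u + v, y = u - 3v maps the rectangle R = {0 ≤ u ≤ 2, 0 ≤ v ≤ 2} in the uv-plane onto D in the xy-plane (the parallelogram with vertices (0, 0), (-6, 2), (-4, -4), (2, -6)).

Compute the Jacobian determinant of (x, y) with respect to (u, v):

    ∂(x,y)/∂(u,v) = | -3  1 | = (-3)(-3) - (1)(1) = 8.
                   | 1  -3 |

Its absolute value is |J| = 8 (the area scaling factor).

Substituting x = -3u + v, y = u - 3v into the integrand,

    30x y → -90u^2 + 300u v - 90v^2,

so the integral becomes

    ∬_R (-90u^2 + 300u v - 90v^2) · |J| du dv = ∫_0^2 ∫_0^2 (-720u^2 + 2400u v - 720v^2) dv du.

Inner (v): -1440u^2 + 4800u - 1920.
Outer (u): 1920.

Therefore ∬_D (30x y) dx dy = 1920.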